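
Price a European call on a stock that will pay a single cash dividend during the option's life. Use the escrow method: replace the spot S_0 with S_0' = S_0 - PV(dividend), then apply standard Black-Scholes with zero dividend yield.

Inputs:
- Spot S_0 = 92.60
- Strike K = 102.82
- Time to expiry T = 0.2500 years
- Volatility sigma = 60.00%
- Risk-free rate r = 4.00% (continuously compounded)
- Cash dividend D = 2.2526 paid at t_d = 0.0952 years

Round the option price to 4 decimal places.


Answer: Price = 6.6202

Derivation:
PV(D) = D * exp(-r * t_d) = 2.2526 * 0.99619924 = 2.24403841
S_0' = S_0 - PV(D) = 92.6000 - 2.24403841 = 90.35596159
d1 = (ln(S_0'/K) + (r + sigma^2/2)*T) / (sigma*sqrt(T)) = -0.24740963
d2 = d1 - sigma*sqrt(T) = -0.54740963
exp(-rT) = 0.99004983
N(d1) = 0.40229561; N(d2) = 0.29204867
C = S_0' * N(d1) - K * exp(-rT) * N(d2) = 90.35596159 * 0.40229561 - 102.8200 * 0.99004983 * 0.29204867 = 6.6202


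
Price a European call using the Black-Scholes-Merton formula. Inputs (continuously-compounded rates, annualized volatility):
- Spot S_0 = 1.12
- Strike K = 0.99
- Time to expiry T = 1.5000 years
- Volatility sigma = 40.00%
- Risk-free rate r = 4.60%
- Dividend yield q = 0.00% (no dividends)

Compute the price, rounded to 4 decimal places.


d1 = (ln(S/K) + (r - q + 0.5*sigma^2) * T) / (sigma * sqrt(T)) = 0.63764101
d2 = d1 - sigma * sqrt(T) = 0.14774306
exp(-rT) = 0.93332668; exp(-qT) = 1.00000000
C = S_0 * exp(-qT) * N(d1) - K * exp(-rT) * N(d2)
N(d1) = 0.73814630; N(d2) = 0.55872723
C = 1.1200 * 1.00000000 * 0.73814630 - 0.9900 * 0.93332668 * 0.55872723 = 0.3105

Answer: Price = 0.3105


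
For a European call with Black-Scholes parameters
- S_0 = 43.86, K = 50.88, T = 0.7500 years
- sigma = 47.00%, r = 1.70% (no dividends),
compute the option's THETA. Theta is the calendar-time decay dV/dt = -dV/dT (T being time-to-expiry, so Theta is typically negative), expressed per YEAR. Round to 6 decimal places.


d1 = -0.1299152987; d2 = -0.5369472385
phi(d1) = 0.3955897753; exp(-qT) = 1.0000000000; exp(-rT) = 0.9873309369
Theta = -S*exp(-qT)*phi(d1)*sigma/(2*sqrt(T)) - r*K*exp(-rT)*N(d2) + q*S*exp(-qT)*N(d1)
N(d1) = 0.4483167201; N(d2) = 0.2956520298; sqrt(T) = 0.8660254038
Term 1 = -43.8600 * 1.0000000000 * 0.3955897753 * 0.4700 / (2 * 0.8660254038) = -4.7081567759
Term 2 = -0.0170 * 50.8800 * 0.9873309369 * 0.2956520298 = -0.2524873559
Term 3 = 0 (no dividend yield, q = 0)
Theta = -4.7081567759 + (-0.2524873559) + (0.0000000000) = -4.960644

Answer: Theta = -4.960644


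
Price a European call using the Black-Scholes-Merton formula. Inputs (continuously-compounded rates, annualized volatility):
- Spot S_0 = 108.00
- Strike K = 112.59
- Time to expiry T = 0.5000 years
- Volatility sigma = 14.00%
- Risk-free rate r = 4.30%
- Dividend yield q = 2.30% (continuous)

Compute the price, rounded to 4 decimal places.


d1 = (ln(S/K) + (r - q + 0.5*sigma^2) * T) / (sigma * sqrt(T)) = -0.26992968
d2 = d1 - sigma * sqrt(T) = -0.36892463
exp(-rT) = 0.97872948; exp(-qT) = 0.98856587
C = S_0 * exp(-qT) * N(d1) - K * exp(-rT) * N(d2)
N(d1) = 0.39360718; N(d2) = 0.35609195
C = 108.0000 * 0.98856587 * 0.39360718 - 112.5900 * 0.97872948 * 0.35609195 = 2.7839

Answer: Price = 2.7839


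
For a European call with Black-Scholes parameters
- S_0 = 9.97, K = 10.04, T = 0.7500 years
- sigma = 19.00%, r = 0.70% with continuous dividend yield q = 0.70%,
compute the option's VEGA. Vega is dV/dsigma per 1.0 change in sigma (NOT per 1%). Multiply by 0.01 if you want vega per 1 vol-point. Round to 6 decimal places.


Answer: Vega = 3.423834

Derivation:
d1 = 0.0397519013; d2 = -0.1247929254
phi(d1) = 0.3986271979; exp(-qT) = 0.9947637572; exp(-rT) = 0.9947637572
Vega = S * exp(-qT) * phi(d1) * sqrt(T) = 9.9700 * 0.9947637572 * 0.3986271979 * 0.8660254038 = 3.423834


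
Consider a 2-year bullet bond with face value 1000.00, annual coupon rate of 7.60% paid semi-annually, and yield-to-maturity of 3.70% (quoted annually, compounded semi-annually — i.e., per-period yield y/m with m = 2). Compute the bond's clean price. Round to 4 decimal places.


Coupon per period c = face * coupon_rate / m = 38.000000
Periods per year m = 2; per-period yield y/m = 0.018500
Number of cashflows N = 4
Cashflows (t years, CF_t, discount factor 1/(1+y/m)^(m*t), PV):
  t = 0.5000: CF_t = 38.000000, DF = 0.981836, PV = 37.309769
  t = 1.0000: CF_t = 38.000000, DF = 0.964002, PV = 36.632076
  t = 1.5000: CF_t = 38.000000, DF = 0.946492, PV = 35.966692
  t = 2.0000: CF_t = 1038.000000, DF = 0.929300, PV = 964.613243
Price P = sum_t PV_t = 1074.521781

Answer: Price = 1074.5218


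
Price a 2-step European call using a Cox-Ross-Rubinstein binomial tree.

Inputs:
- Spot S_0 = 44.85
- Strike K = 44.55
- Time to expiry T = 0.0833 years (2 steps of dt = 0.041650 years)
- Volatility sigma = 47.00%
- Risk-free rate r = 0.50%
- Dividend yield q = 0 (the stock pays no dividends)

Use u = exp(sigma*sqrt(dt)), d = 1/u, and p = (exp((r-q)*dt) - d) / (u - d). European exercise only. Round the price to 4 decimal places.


dt = T/N = 0.041650
u = exp(sigma*sqrt(dt)) = 1.100670; d = 1/u = 0.908537
p = (exp((r-q)*dt) - d) / (u - d) = 0.477123
Discount per step: exp(-r*dt) = 0.999792
Stock lattice S(k, i) with i counting down-moves:
  k=0: S(0,0) = 44.8500
  k=1: S(1,0) = 49.3651; S(1,1) = 40.7479
  k=2: S(2,0) = 54.3346; S(2,1) = 44.8500; S(2,2) = 37.0210
Terminal payoffs V(N, i) = max(S_T - K, 0):
  V(2,0) = 9.784637; V(2,1) = 0.300000; V(2,2) = 0.000000
Backward induction: V(k, i) = exp(-r*dt) * [p * V(k+1, i) + (1-p) * V(k+1, i+1)].
  V(1,0) = exp(-r*dt) * [p*9.784637 + (1-p)*0.300000] = 4.824330
  V(1,1) = exp(-r*dt) * [p*0.300000 + (1-p)*0.000000] = 0.143107
  V(0,0) = exp(-r*dt) * [p*4.824330 + (1-p)*0.143107] = 2.376129

Answer: Price = V(0,0) = 2.3761


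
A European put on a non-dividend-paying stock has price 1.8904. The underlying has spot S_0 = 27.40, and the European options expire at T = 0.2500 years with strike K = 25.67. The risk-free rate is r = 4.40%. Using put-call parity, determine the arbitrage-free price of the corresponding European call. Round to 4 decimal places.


Put-call parity: C - P = S_0 * exp(-qT) - K * exp(-rT).
S_0 * exp(-qT) = 27.4000 * 1.00000000 = 27.40000000
K * exp(-rT) = 25.6700 * 0.98906028 = 25.38917736
C = P + S*exp(-qT) - K*exp(-rT)
C = 1.8904 + 27.40000000 - 25.38917736 = 3.9012

Answer: Call price = 3.9012


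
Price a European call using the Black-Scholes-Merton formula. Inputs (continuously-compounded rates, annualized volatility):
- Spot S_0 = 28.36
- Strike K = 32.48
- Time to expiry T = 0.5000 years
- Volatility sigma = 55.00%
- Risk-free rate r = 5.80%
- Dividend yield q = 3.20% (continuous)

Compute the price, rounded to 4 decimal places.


d1 = (ln(S/K) + (r - q + 0.5*sigma^2) * T) / (sigma * sqrt(T)) = -0.12090192
d2 = d1 - sigma * sqrt(T) = -0.50981065
exp(-rT) = 0.97141646; exp(-qT) = 0.98412732
C = S_0 * exp(-qT) * N(d1) - K * exp(-rT) * N(d2)
N(d1) = 0.45188436; N(d2) = 0.30509206
C = 28.3600 * 0.98412732 * 0.45188436 - 32.4800 * 0.97141646 * 0.30509206 = 2.9859

Answer: Price = 2.9859


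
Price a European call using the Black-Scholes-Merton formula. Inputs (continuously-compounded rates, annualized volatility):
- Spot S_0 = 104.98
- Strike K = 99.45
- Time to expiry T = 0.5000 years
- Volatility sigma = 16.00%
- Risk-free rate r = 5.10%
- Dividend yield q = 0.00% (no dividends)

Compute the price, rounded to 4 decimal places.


d1 = (ln(S/K) + (r - q + 0.5*sigma^2) * T) / (sigma * sqrt(T)) = 0.76027105
d2 = d1 - sigma * sqrt(T) = 0.64713397
exp(-rT) = 0.97482238; exp(-qT) = 1.00000000
C = S_0 * exp(-qT) * N(d1) - K * exp(-rT) * N(d2)
N(d1) = 0.77645371; N(d2) = 0.74122738
C = 104.9800 * 1.00000000 * 0.77645371 - 99.4500 * 0.97482238 * 0.74122738 = 9.6530

Answer: Price = 9.6530


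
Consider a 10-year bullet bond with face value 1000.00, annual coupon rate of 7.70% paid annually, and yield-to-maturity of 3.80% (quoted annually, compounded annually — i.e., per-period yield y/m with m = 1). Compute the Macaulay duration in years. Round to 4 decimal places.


Coupon per period c = face * coupon_rate / m = 77.000000
Periods per year m = 1; per-period yield y/m = 0.038000
Number of cashflows N = 10
Cashflows (t years, CF_t, discount factor 1/(1+y/m)^(m*t), PV):
  t = 1.0000: CF_t = 77.000000, DF = 0.963391, PV = 74.181118
  t = 2.0000: CF_t = 77.000000, DF = 0.928122, PV = 71.465431
  t = 3.0000: CF_t = 77.000000, DF = 0.894145, PV = 68.849163
  t = 4.0000: CF_t = 77.000000, DF = 0.861411, PV = 66.328673
  t = 5.0000: CF_t = 77.000000, DF = 0.829876, PV = 63.900456
  t = 6.0000: CF_t = 77.000000, DF = 0.799495, PV = 61.561133
  t = 7.0000: CF_t = 77.000000, DF = 0.770227, PV = 59.307450
  t = 8.0000: CF_t = 77.000000, DF = 0.742030, PV = 57.136272
  t = 9.0000: CF_t = 77.000000, DF = 0.714865, PV = 55.044578
  t = 10.0000: CF_t = 1077.000000, DF = 0.688694, PV = 741.723721
Price P = sum_t PV_t = 1319.497994
Macaulay numerator sum_t t * PV_t:
  t * PV_t at t = 1.0000: 74.181118
  t * PV_t at t = 2.0000: 142.930862
  t * PV_t at t = 3.0000: 206.547489
  t * PV_t at t = 4.0000: 265.314693
  t * PV_t at t = 5.0000: 319.502280
  t * PV_t at t = 6.0000: 369.366798
  t * PV_t at t = 7.0000: 415.152149
  t * PV_t at t = 8.0000: 457.090173
  t * PV_t at t = 9.0000: 495.401199
  t * PV_t at t = 10.0000: 7417.237207
Macaulay duration D = (sum_t t * PV_t) / P = 10162.723967 / 1319.497994 = 7.701962

Answer: Macaulay duration = 7.7020 years


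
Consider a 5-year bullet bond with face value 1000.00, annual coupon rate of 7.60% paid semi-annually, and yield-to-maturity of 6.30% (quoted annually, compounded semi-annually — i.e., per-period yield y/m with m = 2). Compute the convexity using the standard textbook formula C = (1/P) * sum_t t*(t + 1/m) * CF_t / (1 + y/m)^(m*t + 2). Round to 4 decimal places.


Answer: Convexity = 20.8999

Derivation:
Coupon per period c = face * coupon_rate / m = 38.000000
Periods per year m = 2; per-period yield y/m = 0.031500
Number of cashflows N = 10
Cashflows (t years, CF_t, discount factor 1/(1+y/m)^(m*t), PV):
  t = 0.5000: CF_t = 38.000000, DF = 0.969462, PV = 36.839554
  t = 1.0000: CF_t = 38.000000, DF = 0.939856, PV = 35.714546
  t = 1.5000: CF_t = 38.000000, DF = 0.911155, PV = 34.623893
  t = 2.0000: CF_t = 38.000000, DF = 0.883330, PV = 33.566547
  t = 2.5000: CF_t = 38.000000, DF = 0.856355, PV = 32.541490
  t = 3.0000: CF_t = 38.000000, DF = 0.830204, PV = 31.547736
  t = 3.5000: CF_t = 38.000000, DF = 0.804851, PV = 30.584330
  t = 4.0000: CF_t = 38.000000, DF = 0.780272, PV = 29.650344
  t = 4.5000: CF_t = 38.000000, DF = 0.756444, PV = 28.744880
  t = 5.0000: CF_t = 1038.000000, DF = 0.733344, PV = 761.210956
Price P = sum_t PV_t = 1055.024277
Convexity numerator sum_t t*(t + 1/m) * CF_t / (1+y/m)^(m*t + 2):
  t = 0.5000: term = 17.311947
  t = 1.0000: term = 50.349820
  t = 1.5000: term = 97.624470
  t = 2.0000: term = 157.738682
  t = 2.5000: term = 229.382475
  t = 3.0000: term = 311.328613
  t = 3.5000: term = 402.428325
  t = 4.0000: term = 501.607220
  t = 4.5000: term = 607.861391
  t = 5.0000: term = 19674.298653
Convexity = (1/P) * sum = 22049.931596 / 1055.024277 = 20.899928


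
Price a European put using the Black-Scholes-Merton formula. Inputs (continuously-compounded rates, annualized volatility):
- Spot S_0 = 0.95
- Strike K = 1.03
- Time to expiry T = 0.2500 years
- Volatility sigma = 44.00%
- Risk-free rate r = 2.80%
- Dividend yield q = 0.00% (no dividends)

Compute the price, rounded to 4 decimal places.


Answer: Price = 0.1276

Derivation:
d1 = (ln(S/K) + (r - q + 0.5*sigma^2) * T) / (sigma * sqrt(T)) = -0.22569135
d2 = d1 - sigma * sqrt(T) = -0.44569135
exp(-rT) = 0.99302444; exp(-qT) = 1.00000000
P = K * exp(-rT) * N(-d2) - S_0 * exp(-qT) * N(-d1)
N(-d1) = 0.58927926; N(-d2) = 0.67208989
P = 1.0300 * 0.99302444 * 0.67208989 - 0.9500 * 1.00000000 * 0.58927926 = 0.1276


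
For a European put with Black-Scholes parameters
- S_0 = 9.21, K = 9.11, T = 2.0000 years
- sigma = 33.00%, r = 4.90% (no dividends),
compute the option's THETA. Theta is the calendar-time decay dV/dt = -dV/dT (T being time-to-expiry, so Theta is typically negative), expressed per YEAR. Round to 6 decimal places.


d1 = 0.4667272001; d2 = 0.0000367245
phi(d1) = 0.3577733216; exp(-qT) = 1.0000000000; exp(-rT) = 0.9066489038
Theta = -S*exp(-qT)*phi(d1)*sigma/(2*sqrt(T)) + r*K*exp(-rT)*N(-d2) - q*S*exp(-qT)*N(-d1)
N(-d1) = 0.3203475333; N(-d2) = 0.4999853490; sqrt(T) = 1.4142135624
Term 1 = -9.2100 * 1.0000000000 * 0.3577733216 * 0.3300 / (2 * 1.4142135624) = -0.3844470472
Term 2 = 0.0490 * 9.1100 * 0.9066489038 * 0.4999853490 = 0.2023535725
Term 3 = 0 (no dividend yield, q = 0)
Theta = -0.3844470472 + (0.2023535725) + (0.0000000000) = -0.182093

Answer: Theta = -0.182093


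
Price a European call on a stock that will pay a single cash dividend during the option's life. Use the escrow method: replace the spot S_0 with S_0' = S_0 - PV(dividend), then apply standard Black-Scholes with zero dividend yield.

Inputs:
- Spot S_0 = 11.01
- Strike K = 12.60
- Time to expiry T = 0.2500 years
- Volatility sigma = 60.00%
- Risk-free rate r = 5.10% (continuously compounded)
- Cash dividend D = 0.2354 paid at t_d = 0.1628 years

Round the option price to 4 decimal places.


PV(D) = D * exp(-r * t_d) = 0.2354 * 0.99173157 = 0.23345361
S_0' = S_0 - PV(D) = 11.0100 - 0.23345361 = 10.77654639
d1 = (ln(S_0'/K) + (r + sigma^2/2)*T) / (sigma*sqrt(T)) = -0.32858224
d2 = d1 - sigma*sqrt(T) = -0.62858224
exp(-rT) = 0.98733094
N(d1) = 0.37123574; N(d2) = 0.26481130
C = S_0' * N(d1) - K * exp(-rT) * N(d2) = 10.77654639 * 0.37123574 - 12.6000 * 0.98733094 * 0.26481130 = 0.7063

Answer: Price = 0.7063


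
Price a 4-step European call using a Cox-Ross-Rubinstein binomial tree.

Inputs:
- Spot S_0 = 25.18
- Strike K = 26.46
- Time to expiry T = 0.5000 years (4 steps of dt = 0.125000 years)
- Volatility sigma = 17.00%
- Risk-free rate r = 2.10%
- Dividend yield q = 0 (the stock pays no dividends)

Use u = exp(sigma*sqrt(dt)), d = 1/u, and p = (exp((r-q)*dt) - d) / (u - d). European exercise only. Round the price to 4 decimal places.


Answer: Price = V(0,0) = 0.8554

Derivation:
dt = T/N = 0.125000
u = exp(sigma*sqrt(dt)) = 1.061947; d = 1/u = 0.941667
p = (exp((r-q)*dt) - d) / (u - d) = 0.506831
Discount per step: exp(-r*dt) = 0.997378
Stock lattice S(k, i) with i counting down-moves:
  k=0: S(0,0) = 25.1800
  k=1: S(1,0) = 26.7398; S(1,1) = 23.7112
  k=2: S(2,0) = 28.3963; S(2,1) = 25.1800; S(2,2) = 22.3280
  k=3: S(3,0) = 30.1553; S(3,1) = 26.7398; S(3,2) = 23.7112; S(3,3) = 21.0255
  k=4: S(4,0) = 32.0234; S(4,1) = 28.3963; S(4,2) = 25.1800; S(4,3) = 22.3280; S(4,4) = 19.7990
Terminal payoffs V(N, i) = max(S_T - K, 0):
  V(4,0) = 5.563382; V(4,1) = 1.936281; V(4,2) = 0.000000; V(4,3) = 0.000000; V(4,4) = 0.000000
Backward induction: V(k, i) = exp(-r*dt) * [p * V(k+1, i) + (1-p) * V(k+1, i+1)].
  V(3,0) = exp(-r*dt) * [p*5.563382 + (1-p)*1.936281] = 3.764714
  V(3,1) = exp(-r*dt) * [p*1.936281 + (1-p)*0.000000] = 0.978795
  V(3,2) = exp(-r*dt) * [p*0.000000 + (1-p)*0.000000] = 0.000000
  V(3,3) = exp(-r*dt) * [p*0.000000 + (1-p)*0.000000] = 0.000000
  V(2,0) = exp(-r*dt) * [p*3.764714 + (1-p)*0.978795] = 2.384518
  V(2,1) = exp(-r*dt) * [p*0.978795 + (1-p)*0.000000] = 0.494783
  V(2,2) = exp(-r*dt) * [p*0.000000 + (1-p)*0.000000] = 0.000000
  V(1,0) = exp(-r*dt) * [p*2.384518 + (1-p)*0.494783] = 1.448751
  V(1,1) = exp(-r*dt) * [p*0.494783 + (1-p)*0.000000] = 0.250114
  V(0,0) = exp(-r*dt) * [p*1.448751 + (1-p)*0.250114] = 0.855373


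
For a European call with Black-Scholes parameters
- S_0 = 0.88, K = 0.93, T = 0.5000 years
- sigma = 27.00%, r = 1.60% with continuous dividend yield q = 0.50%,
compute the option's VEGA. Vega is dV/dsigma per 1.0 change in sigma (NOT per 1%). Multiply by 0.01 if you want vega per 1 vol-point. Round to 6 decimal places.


d1 = -0.1651889367; d2 = -0.3561077676
phi(d1) = 0.3935361980; exp(-qT) = 0.9975031224; exp(-rT) = 0.9920319148
Vega = S * exp(-qT) * phi(d1) * sqrt(T) = 0.8800 * 0.9975031224 * 0.3935361980 * 0.7071067812 = 0.244268

Answer: Vega = 0.244268


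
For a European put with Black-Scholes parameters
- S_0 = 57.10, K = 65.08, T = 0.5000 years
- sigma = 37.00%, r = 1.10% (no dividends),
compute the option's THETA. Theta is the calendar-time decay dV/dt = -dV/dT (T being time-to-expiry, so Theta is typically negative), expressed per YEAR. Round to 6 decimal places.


d1 = -0.3481570792; d2 = -0.6097865882
phi(d1) = 0.3754818257; exp(-qT) = 1.0000000000; exp(-rT) = 0.9945150973
Theta = -S*exp(-qT)*phi(d1)*sigma/(2*sqrt(T)) + r*K*exp(-rT)*N(-d2) - q*S*exp(-qT)*N(-d1)
N(-d1) = 0.6361388902; N(-d2) = 0.7289984065; sqrt(T) = 0.7071067812
Term 1 = -57.1000 * 1.0000000000 * 0.3754818257 * 0.3700 / (2 * 0.7071067812) = -5.6093398780
Term 2 = 0.0110 * 65.0800 * 0.9945150973 * 0.7289984065 = 0.5190129436
Term 3 = 0 (no dividend yield, q = 0)
Theta = -5.6093398780 + (0.5190129436) + (0.0000000000) = -5.090327

Answer: Theta = -5.090327


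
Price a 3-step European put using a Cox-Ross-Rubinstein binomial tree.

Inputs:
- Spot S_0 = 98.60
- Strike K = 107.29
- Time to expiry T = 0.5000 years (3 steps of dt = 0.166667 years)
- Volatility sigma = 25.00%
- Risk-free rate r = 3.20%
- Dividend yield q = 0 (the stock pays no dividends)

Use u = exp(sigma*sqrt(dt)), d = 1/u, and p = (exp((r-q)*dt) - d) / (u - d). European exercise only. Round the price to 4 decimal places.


dt = T/N = 0.166667
u = exp(sigma*sqrt(dt)) = 1.107452; d = 1/u = 0.902974
p = (exp((r-q)*dt) - d) / (u - d) = 0.500659
Discount per step: exp(-r*dt) = 0.994681
Stock lattice S(k, i) with i counting down-moves:
  k=0: S(0,0) = 98.6000
  k=1: S(1,0) = 109.1948; S(1,1) = 89.0332
  k=2: S(2,0) = 120.9280; S(2,1) = 98.6000; S(2,2) = 80.3946
  k=3: S(3,0) = 133.9220; S(3,1) = 109.1948; S(3,2) = 89.0332; S(3,3) = 72.5942
Terminal payoffs V(N, i) = max(K - S_T, 0):
  V(3,0) = 0.000000; V(3,1) = 0.000000; V(3,2) = 18.256813; V(3,3) = 34.695799
Backward induction: V(k, i) = exp(-r*dt) * [p * V(k+1, i) + (1-p) * V(k+1, i+1)].
  V(2,0) = exp(-r*dt) * [p*0.000000 + (1-p)*0.000000] = 0.000000
  V(2,1) = exp(-r*dt) * [p*0.000000 + (1-p)*18.256813] = 9.067886
  V(2,2) = exp(-r*dt) * [p*18.256813 + (1-p)*34.695799] = 26.324701
  V(1,0) = exp(-r*dt) * [p*0.000000 + (1-p)*9.067886] = 4.503884
  V(1,1) = exp(-r*dt) * [p*9.067886 + (1-p)*26.324701] = 17.590855
  V(0,0) = exp(-r*dt) * [p*4.503884 + (1-p)*17.590855] = 10.980030

Answer: Price = V(0,0) = 10.9800


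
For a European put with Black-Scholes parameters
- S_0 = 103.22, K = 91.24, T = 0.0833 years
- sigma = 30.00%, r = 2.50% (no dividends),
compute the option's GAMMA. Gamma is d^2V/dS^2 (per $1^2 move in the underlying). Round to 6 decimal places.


d1 = 1.4921742774; d2 = 1.4055890592
phi(d1) = 0.1310428945; exp(-qT) = 1.0000000000; exp(-rT) = 0.9979196669
Gamma = exp(-qT) * phi(d1) / (S * sigma * sqrt(T)) = 1.0000000000 * 0.1310428945 / (103.2200 * 0.3000 * 0.2886173938) = 0.014662

Answer: Gamma = 0.014662


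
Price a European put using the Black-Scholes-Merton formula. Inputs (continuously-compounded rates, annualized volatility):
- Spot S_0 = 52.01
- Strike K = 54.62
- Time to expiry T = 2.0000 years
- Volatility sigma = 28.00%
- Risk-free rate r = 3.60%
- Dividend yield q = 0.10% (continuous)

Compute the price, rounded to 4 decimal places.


d1 = (ln(S/K) + (r - q + 0.5*sigma^2) * T) / (sigma * sqrt(T)) = 0.25111355
d2 = d1 - sigma * sqrt(T) = -0.14486625
exp(-rT) = 0.93053090; exp(-qT) = 0.99800200
P = K * exp(-rT) * N(-d2) - S_0 * exp(-qT) * N(-d1)
N(-d1) = 0.40086316; N(-d2) = 0.55759176
P = 54.6200 * 0.93053090 * 0.55759176 - 52.0100 * 0.99800200 * 0.40086316 = 7.5327

Answer: Price = 7.5327


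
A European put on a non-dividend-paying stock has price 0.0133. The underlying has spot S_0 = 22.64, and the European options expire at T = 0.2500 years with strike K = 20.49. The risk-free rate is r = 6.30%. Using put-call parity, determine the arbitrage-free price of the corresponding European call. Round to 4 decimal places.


Answer: Call price = 2.4835

Derivation:
Put-call parity: C - P = S_0 * exp(-qT) - K * exp(-rT).
S_0 * exp(-qT) = 22.6400 * 1.00000000 = 22.64000000
K * exp(-rT) = 20.4900 * 0.98437338 = 20.16981061
C = P + S*exp(-qT) - K*exp(-rT)
C = 0.0133 + 22.64000000 - 20.16981061 = 2.4835


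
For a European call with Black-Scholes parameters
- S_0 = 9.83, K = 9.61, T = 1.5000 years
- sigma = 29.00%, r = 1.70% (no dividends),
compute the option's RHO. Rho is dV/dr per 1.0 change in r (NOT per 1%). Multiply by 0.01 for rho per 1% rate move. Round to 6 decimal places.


d1 = 0.3131115481; d2 = -0.0420644646
phi(d1) = 0.3798579340; exp(-qT) = 1.0000000000; exp(-rT) = 0.9748223790
N(d2) = 0.4832236541
Rho = K*T*exp(-rT)*N(d2) = 9.6100 * 1.5000 * 0.9748223790 * 0.4832236541 = 6.790290

Answer: Rho = 6.790290


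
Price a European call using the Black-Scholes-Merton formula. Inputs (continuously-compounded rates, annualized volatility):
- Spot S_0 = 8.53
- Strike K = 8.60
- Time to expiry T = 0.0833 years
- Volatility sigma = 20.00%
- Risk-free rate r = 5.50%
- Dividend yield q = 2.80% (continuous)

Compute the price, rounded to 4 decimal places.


Answer: Price = 0.1723

Derivation:
d1 = (ln(S/K) + (r - q + 0.5*sigma^2) * T) / (sigma * sqrt(T)) = -0.07376100
d2 = d1 - sigma * sqrt(T) = -0.13148448
exp(-rT) = 0.99542898; exp(-qT) = 0.99767032
C = S_0 * exp(-qT) * N(d1) - K * exp(-rT) * N(d2)
N(d1) = 0.47060028; N(d2) = 0.44769603
C = 8.5300 * 0.99767032 * 0.47060028 - 8.6000 * 0.99542898 * 0.44769603 = 0.1723


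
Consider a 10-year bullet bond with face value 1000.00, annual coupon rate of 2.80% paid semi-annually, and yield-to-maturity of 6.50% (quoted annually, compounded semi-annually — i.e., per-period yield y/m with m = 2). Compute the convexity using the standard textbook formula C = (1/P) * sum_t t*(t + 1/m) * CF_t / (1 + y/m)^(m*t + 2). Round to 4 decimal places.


Answer: Convexity = 79.6362

Derivation:
Coupon per period c = face * coupon_rate / m = 14.000000
Periods per year m = 2; per-period yield y/m = 0.032500
Number of cashflows N = 20
Cashflows (t years, CF_t, discount factor 1/(1+y/m)^(m*t), PV):
  t = 0.5000: CF_t = 14.000000, DF = 0.968523, PV = 13.559322
  t = 1.0000: CF_t = 14.000000, DF = 0.938037, PV = 13.132515
  t = 1.5000: CF_t = 14.000000, DF = 0.908510, PV = 12.719143
  t = 2.0000: CF_t = 14.000000, DF = 0.879913, PV = 12.318783
  t = 2.5000: CF_t = 14.000000, DF = 0.852216, PV = 11.931024
  t = 3.0000: CF_t = 14.000000, DF = 0.825391, PV = 11.555472
  t = 3.5000: CF_t = 14.000000, DF = 0.799410, PV = 11.191740
  t = 4.0000: CF_t = 14.000000, DF = 0.774247, PV = 10.839458
  t = 4.5000: CF_t = 14.000000, DF = 0.749876, PV = 10.498264
  t = 5.0000: CF_t = 14.000000, DF = 0.726272, PV = 10.167810
  t = 5.5000: CF_t = 14.000000, DF = 0.703411, PV = 9.847758
  t = 6.0000: CF_t = 14.000000, DF = 0.681270, PV = 9.537780
  t = 6.5000: CF_t = 14.000000, DF = 0.659826, PV = 9.237560
  t = 7.0000: CF_t = 14.000000, DF = 0.639056, PV = 8.946789
  t = 7.5000: CF_t = 14.000000, DF = 0.618941, PV = 8.665171
  t = 8.0000: CF_t = 14.000000, DF = 0.599458, PV = 8.392417
  t = 8.5000: CF_t = 14.000000, DF = 0.580589, PV = 8.128249
  t = 9.0000: CF_t = 14.000000, DF = 0.562314, PV = 7.872396
  t = 9.5000: CF_t = 14.000000, DF = 0.544614, PV = 7.624597
  t = 10.0000: CF_t = 1014.000000, DF = 0.527471, PV = 534.855848
Price P = sum_t PV_t = 731.022096
Convexity numerator sum_t t*(t + 1/m) * CF_t / (1+y/m)^(m*t + 2):
  t = 0.5000: term = 6.359572
  t = 1.0000: term = 18.478174
  t = 1.5000: term = 35.793073
  t = 2.0000: term = 57.777358
  t = 2.5000: term = 83.938050
  t = 3.0000: term = 113.814305
  t = 3.5000: term = 146.975697
  t = 4.0000: term = 183.020584
  t = 4.5000: term = 221.574557
  t = 5.0000: term = 262.288957
  t = 5.5000: term = 304.839465
  t = 6.0000: term = 348.924768
  t = 6.5000: term = 394.265274
  t = 7.0000: term = 440.601908
  t = 7.5000: term = 487.694952
  t = 8.0000: term = 535.322950
  t = 8.5000: term = 583.281665
  t = 9.0000: term = 631.383087
  t = 9.5000: term = 679.454492
  t = 10.0000: term = 52680.019475
Convexity = (1/P) * sum = 58215.808363 / 731.022096 = 79.636182


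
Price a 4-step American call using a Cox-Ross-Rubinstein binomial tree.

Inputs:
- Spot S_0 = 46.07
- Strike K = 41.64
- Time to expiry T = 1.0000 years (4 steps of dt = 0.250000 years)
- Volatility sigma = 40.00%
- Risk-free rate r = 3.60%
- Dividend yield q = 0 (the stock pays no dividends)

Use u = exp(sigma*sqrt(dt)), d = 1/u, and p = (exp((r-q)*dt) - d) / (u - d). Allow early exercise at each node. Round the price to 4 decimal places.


dt = T/N = 0.250000
u = exp(sigma*sqrt(dt)) = 1.221403; d = 1/u = 0.818731
p = (exp((r-q)*dt) - d) / (u - d) = 0.472618
Discount per step: exp(-r*dt) = 0.991040
Stock lattice S(k, i) with i counting down-moves:
  k=0: S(0,0) = 46.0700
  k=1: S(1,0) = 56.2700; S(1,1) = 37.7189
  k=2: S(2,0) = 68.7284; S(2,1) = 46.0700; S(2,2) = 30.8816
  k=3: S(3,0) = 83.9450; S(3,1) = 56.2700; S(3,2) = 37.7189; S(3,3) = 25.2838
  k=4: S(4,0) = 102.5307; S(4,1) = 68.7284; S(4,2) = 46.0700; S(4,3) = 30.8816; S(4,4) = 20.7006
Terminal payoffs V(N, i) = max(S_T - K, 0):
  V(4,0) = 60.890671; V(4,1) = 27.088364; V(4,2) = 4.430000; V(4,3) = 0.000000; V(4,4) = 0.000000
Backward induction: V(k, i) = exp(-r*dt) * [p * V(k+1, i) + (1-p) * V(k+1, i+1)]; then take max(V_cont, immediate exercise) for American.
  V(3,0) = exp(-r*dt) * [p*60.890671 + (1-p)*27.088364] = 42.678092; exercise = 42.305013; V(3,0) = max -> 42.678092
  V(3,1) = exp(-r*dt) * [p*27.088364 + (1-p)*4.430000] = 15.003104; exercise = 14.630025; V(3,1) = max -> 15.003104
  V(3,2) = exp(-r*dt) * [p*4.430000 + (1-p)*0.000000] = 2.074937; exercise = 0.000000; V(3,2) = max -> 2.074937
  V(3,3) = exp(-r*dt) * [p*0.000000 + (1-p)*0.000000] = 0.000000; exercise = 0.000000; V(3,3) = max -> 0.000000
  V(2,0) = exp(-r*dt) * [p*42.678092 + (1-p)*15.003104] = 27.831178; exercise = 27.088364; V(2,0) = max -> 27.831178
  V(2,1) = exp(-r*dt) * [p*15.003104 + (1-p)*2.074937] = 8.111681; exercise = 4.430000; V(2,1) = max -> 8.111681
  V(2,2) = exp(-r*dt) * [p*2.074937 + (1-p)*0.000000] = 0.971866; exercise = 0.000000; V(2,2) = max -> 0.971866
  V(1,0) = exp(-r*dt) * [p*27.831178 + (1-p)*8.111681] = 17.275283; exercise = 14.630025; V(1,0) = max -> 17.275283
  V(1,1) = exp(-r*dt) * [p*8.111681 + (1-p)*0.971866] = 4.307327; exercise = 0.000000; V(1,1) = max -> 4.307327
  V(0,0) = exp(-r*dt) * [p*17.275283 + (1-p)*4.307327] = 10.342707; exercise = 4.430000; V(0,0) = max -> 10.342707

Answer: Price = V(0,0) = 10.3427


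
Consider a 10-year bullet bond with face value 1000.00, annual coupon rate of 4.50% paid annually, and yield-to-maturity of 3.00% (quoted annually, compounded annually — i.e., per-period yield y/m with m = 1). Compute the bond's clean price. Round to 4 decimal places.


Coupon per period c = face * coupon_rate / m = 45.000000
Periods per year m = 1; per-period yield y/m = 0.030000
Number of cashflows N = 10
Cashflows (t years, CF_t, discount factor 1/(1+y/m)^(m*t), PV):
  t = 1.0000: CF_t = 45.000000, DF = 0.970874, PV = 43.689320
  t = 2.0000: CF_t = 45.000000, DF = 0.942596, PV = 42.416816
  t = 3.0000: CF_t = 45.000000, DF = 0.915142, PV = 41.181375
  t = 4.0000: CF_t = 45.000000, DF = 0.888487, PV = 39.981917
  t = 5.0000: CF_t = 45.000000, DF = 0.862609, PV = 38.817395
  t = 6.0000: CF_t = 45.000000, DF = 0.837484, PV = 37.686792
  t = 7.0000: CF_t = 45.000000, DF = 0.813092, PV = 36.589118
  t = 8.0000: CF_t = 45.000000, DF = 0.789409, PV = 35.523416
  t = 9.0000: CF_t = 45.000000, DF = 0.766417, PV = 34.488753
  t = 10.0000: CF_t = 1045.000000, DF = 0.744094, PV = 777.578141
Price P = sum_t PV_t = 1127.953043

Answer: Price = 1127.9530


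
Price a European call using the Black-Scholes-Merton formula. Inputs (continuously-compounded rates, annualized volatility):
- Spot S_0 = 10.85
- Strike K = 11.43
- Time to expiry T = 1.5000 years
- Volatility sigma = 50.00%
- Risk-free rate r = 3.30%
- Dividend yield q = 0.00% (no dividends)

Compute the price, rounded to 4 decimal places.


d1 = (ln(S/K) + (r - q + 0.5*sigma^2) * T) / (sigma * sqrt(T)) = 0.30197898
d2 = d1 - sigma * sqrt(T) = -0.31039346
exp(-rT) = 0.95170516; exp(-qT) = 1.00000000
C = S_0 * exp(-qT) * N(d1) - K * exp(-rT) * N(d2)
N(d1) = 0.61866596; N(d2) = 0.37813088
C = 10.8500 * 1.00000000 * 0.61866596 - 11.4300 * 0.95170516 * 0.37813088 = 2.5992

Answer: Price = 2.5992


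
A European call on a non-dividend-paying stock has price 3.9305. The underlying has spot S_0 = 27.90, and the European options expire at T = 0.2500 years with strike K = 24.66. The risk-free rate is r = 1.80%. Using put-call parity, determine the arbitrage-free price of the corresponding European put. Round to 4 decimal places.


Put-call parity: C - P = S_0 * exp(-qT) - K * exp(-rT).
S_0 * exp(-qT) = 27.9000 * 1.00000000 = 27.90000000
K * exp(-rT) = 24.6600 * 0.99551011 = 24.54927931
P = C - S*exp(-qT) + K*exp(-rT)
P = 3.9305 - 27.90000000 + 24.54927931 = 0.5798

Answer: Put price = 0.5798


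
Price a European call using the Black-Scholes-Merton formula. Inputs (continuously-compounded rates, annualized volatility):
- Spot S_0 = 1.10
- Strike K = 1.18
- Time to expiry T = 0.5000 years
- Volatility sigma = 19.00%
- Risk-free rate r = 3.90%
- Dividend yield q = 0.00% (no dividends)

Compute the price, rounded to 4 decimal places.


d1 = (ln(S/K) + (r - q + 0.5*sigma^2) * T) / (sigma * sqrt(T)) = -0.31022828
d2 = d1 - sigma * sqrt(T) = -0.44457857
exp(-rT) = 0.98068890; exp(-qT) = 1.00000000
C = S_0 * exp(-qT) * N(d1) - K * exp(-rT) * N(d2)
N(d1) = 0.37819368; N(d2) = 0.32831217
C = 1.1000 * 1.00000000 * 0.37819368 - 1.1800 * 0.98068890 * 0.32831217 = 0.0361

Answer: Price = 0.0361


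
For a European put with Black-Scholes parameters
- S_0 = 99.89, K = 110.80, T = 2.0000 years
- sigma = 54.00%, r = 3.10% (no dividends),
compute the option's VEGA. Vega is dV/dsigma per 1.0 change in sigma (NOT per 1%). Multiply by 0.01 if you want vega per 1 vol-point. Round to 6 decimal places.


d1 = 0.3272893578; d2 = -0.4363859659
phi(d1) = 0.3781373857; exp(-qT) = 1.0000000000; exp(-rT) = 0.9398828868
Vega = S * exp(-qT) * phi(d1) * sqrt(T) = 99.8900 * 1.0000000000 * 0.3781373857 * 1.4142135624 = 53.417878

Answer: Vega = 53.417878


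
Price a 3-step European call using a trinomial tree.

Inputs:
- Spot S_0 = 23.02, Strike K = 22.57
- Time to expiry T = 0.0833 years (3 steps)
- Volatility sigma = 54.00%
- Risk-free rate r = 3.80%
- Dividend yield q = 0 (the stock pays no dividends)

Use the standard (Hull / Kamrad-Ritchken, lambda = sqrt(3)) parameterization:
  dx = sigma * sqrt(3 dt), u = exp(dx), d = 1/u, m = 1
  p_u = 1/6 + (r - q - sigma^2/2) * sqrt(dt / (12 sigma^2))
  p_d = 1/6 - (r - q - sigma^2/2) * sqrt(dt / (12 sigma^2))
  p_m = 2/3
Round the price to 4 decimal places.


Answer: Price = V(0,0) = 1.6343

Derivation:
dt = T/N = 0.027767; dx = sigma*sqrt(3*dt) = 0.155853
u = exp(dx) = 1.168655; d = 1/u = 0.855685
p_u = 0.157064, p_m = 0.666667, p_d = 0.176269
Discount per step: exp(-r*dt) = 0.998945
Stock lattice S(k, j) with j the centered position index:
  k=0: S(0,+0) = 23.0200
  k=1: S(1,-1) = 19.6979; S(1,+0) = 23.0200; S(1,+1) = 26.9024
  k=2: S(2,-2) = 16.8552; S(2,-1) = 19.6979; S(2,+0) = 23.0200; S(2,+1) = 26.9024; S(2,+2) = 31.4397
  k=3: S(3,-3) = 14.4227; S(3,-2) = 16.8552; S(3,-1) = 19.6979; S(3,+0) = 23.0200; S(3,+1) = 26.9024; S(3,+2) = 31.4397; S(3,+3) = 36.7421
Terminal payoffs V(N, j) = max(S_T - K, 0):
  V(3,-3) = 0.000000; V(3,-2) = 0.000000; V(3,-1) = 0.000000; V(3,+0) = 0.450000; V(3,+1) = 4.332435; V(3,+2) = 8.869661; V(3,+3) = 14.172113
Backward induction: V(k, j) = exp(-r*dt) * [p_u * V(k+1, j+1) + p_m * V(k+1, j) + p_d * V(k+1, j-1)]
  V(2,-2) = exp(-r*dt) * [p_u*0.000000 + p_m*0.000000 + p_d*0.000000] = 0.000000
  V(2,-1) = exp(-r*dt) * [p_u*0.450000 + p_m*0.000000 + p_d*0.000000] = 0.070604
  V(2,+0) = exp(-r*dt) * [p_u*4.332435 + p_m*0.450000 + p_d*0.000000] = 0.979435
  V(2,+1) = exp(-r*dt) * [p_u*8.869661 + p_m*4.332435 + p_d*0.450000] = 4.356116
  V(2,+2) = exp(-r*dt) * [p_u*14.172113 + p_m*8.869661 + p_d*4.332435] = 8.893322
  V(1,-1) = exp(-r*dt) * [p_u*0.979435 + p_m*0.070604 + p_d*0.000000] = 0.200692
  V(1,+0) = exp(-r*dt) * [p_u*4.356116 + p_m*0.979435 + p_d*0.070604] = 1.348167
  V(1,+1) = exp(-r*dt) * [p_u*8.893322 + p_m*4.356116 + p_d*0.979435] = 4.468824
  V(0,+0) = exp(-r*dt) * [p_u*4.468824 + p_m*1.348167 + p_d*0.200692] = 1.634320


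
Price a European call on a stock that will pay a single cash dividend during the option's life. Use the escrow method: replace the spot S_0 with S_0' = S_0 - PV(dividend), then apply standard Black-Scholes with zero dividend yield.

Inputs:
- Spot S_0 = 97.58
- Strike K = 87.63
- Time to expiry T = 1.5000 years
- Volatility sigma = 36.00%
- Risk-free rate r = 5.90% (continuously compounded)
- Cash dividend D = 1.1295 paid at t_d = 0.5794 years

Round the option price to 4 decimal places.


Answer: Price = 24.8639

Derivation:
PV(D) = D * exp(-r * t_d) = 1.1295 * 0.96639309 = 1.09154100
S_0' = S_0 - PV(D) = 97.5800 - 1.09154100 = 96.48845900
d1 = (ln(S_0'/K) + (r + sigma^2/2)*T) / (sigma*sqrt(T)) = 0.63958899
d2 = d1 - sigma*sqrt(T) = 0.19868084
exp(-rT) = 0.91530311
N(d1) = 0.73878008; N(d2) = 0.57874379
C = S_0' * N(d1) - K * exp(-rT) * N(d2) = 96.48845900 * 0.73878008 - 87.6300 * 0.91530311 * 0.57874379 = 24.8639


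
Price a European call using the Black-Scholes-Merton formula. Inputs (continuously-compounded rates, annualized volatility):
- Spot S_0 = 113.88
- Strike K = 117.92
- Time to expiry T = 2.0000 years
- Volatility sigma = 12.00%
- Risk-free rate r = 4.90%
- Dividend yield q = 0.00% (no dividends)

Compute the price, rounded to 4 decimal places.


d1 = (ln(S/K) + (r - q + 0.5*sigma^2) * T) / (sigma * sqrt(T)) = 0.45690196
d2 = d1 - sigma * sqrt(T) = 0.28719633
exp(-rT) = 0.90664890; exp(-qT) = 1.00000000
C = S_0 * exp(-qT) * N(d1) - K * exp(-rT) * N(d2)
N(d1) = 0.67612924; N(d2) = 0.61301900
C = 113.8800 * 1.00000000 * 0.67612924 - 117.9200 * 0.90664890 * 0.61301900 = 11.4585

Answer: Price = 11.4585


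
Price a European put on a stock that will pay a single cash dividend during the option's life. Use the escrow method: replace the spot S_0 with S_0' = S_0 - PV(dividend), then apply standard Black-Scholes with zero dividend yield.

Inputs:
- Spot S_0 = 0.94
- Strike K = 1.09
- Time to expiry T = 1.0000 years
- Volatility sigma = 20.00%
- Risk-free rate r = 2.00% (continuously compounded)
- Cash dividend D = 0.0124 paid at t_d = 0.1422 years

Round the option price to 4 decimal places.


PV(D) = D * exp(-r * t_d) = 0.0124 * 0.99716004 = 0.01236478
S_0' = S_0 - PV(D) = 0.9400 - 0.01236478 = 0.92763522
d1 = (ln(S_0'/K) + (r + sigma^2/2)*T) / (sigma*sqrt(T)) = -0.60647203
d2 = d1 - sigma*sqrt(T) = -0.80647203
exp(-rT) = 0.98019867
N(-d1) = 0.72789933; N(-d2) = 0.79001464
P = K * exp(-rT) * N(-d2) - S_0' * N(-d1) = 1.0900 * 0.98019867 * 0.79001464 - 0.92763522 * 0.72789933 = 0.1688

Answer: Price = 0.1688


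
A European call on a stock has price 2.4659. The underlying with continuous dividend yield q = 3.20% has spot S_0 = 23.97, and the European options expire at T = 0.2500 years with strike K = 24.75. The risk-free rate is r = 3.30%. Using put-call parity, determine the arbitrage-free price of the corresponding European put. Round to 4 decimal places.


Answer: Put price = 3.2335

Derivation:
Put-call parity: C - P = S_0 * exp(-qT) - K * exp(-rT).
S_0 * exp(-qT) = 23.9700 * 0.99203191 = 23.77900500
K * exp(-rT) = 24.7500 * 0.99178394 = 24.54665246
P = C - S*exp(-qT) + K*exp(-rT)
P = 2.4659 - 23.77900500 + 24.54665246 = 3.2335


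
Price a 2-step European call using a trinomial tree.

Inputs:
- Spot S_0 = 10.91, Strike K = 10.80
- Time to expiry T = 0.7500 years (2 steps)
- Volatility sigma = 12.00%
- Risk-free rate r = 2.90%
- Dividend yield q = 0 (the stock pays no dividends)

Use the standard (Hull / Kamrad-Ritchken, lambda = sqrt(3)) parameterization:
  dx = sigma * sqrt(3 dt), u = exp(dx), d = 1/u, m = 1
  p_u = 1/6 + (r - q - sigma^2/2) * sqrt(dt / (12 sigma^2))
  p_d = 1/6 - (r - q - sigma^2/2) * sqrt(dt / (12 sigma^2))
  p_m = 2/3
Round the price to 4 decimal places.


Answer: Price = V(0,0) = 0.5927

Derivation:
dt = T/N = 0.375000; dx = sigma*sqrt(3*dt) = 0.127279
u = exp(dx) = 1.135734; d = 1/u = 0.880488
p_u = 0.198781, p_m = 0.666667, p_d = 0.134552
Discount per step: exp(-r*dt) = 0.989184
Stock lattice S(k, j) with j the centered position index:
  k=0: S(0,+0) = 10.9100
  k=1: S(1,-1) = 9.6061; S(1,+0) = 10.9100; S(1,+1) = 12.3909
  k=2: S(2,-2) = 8.4581; S(2,-1) = 9.6061; S(2,+0) = 10.9100; S(2,+1) = 12.3909; S(2,+2) = 14.0727
Terminal payoffs V(N, j) = max(S_T - K, 0):
  V(2,-2) = 0.000000; V(2,-1) = 0.000000; V(2,+0) = 0.110000; V(2,+1) = 1.590859; V(2,+2) = 3.272721
Backward induction: V(k, j) = exp(-r*dt) * [p_u * V(k+1, j+1) + p_m * V(k+1, j) + p_d * V(k+1, j-1)]
  V(1,-1) = exp(-r*dt) * [p_u*0.110000 + p_m*0.000000 + p_d*0.000000] = 0.021629
  V(1,+0) = exp(-r*dt) * [p_u*1.590859 + p_m*0.110000 + p_d*0.000000] = 0.385352
  V(1,+1) = exp(-r*dt) * [p_u*3.272721 + p_m*1.590859 + p_d*0.110000] = 1.707261
  V(0,+0) = exp(-r*dt) * [p_u*1.707261 + p_m*0.385352 + p_d*0.021629] = 0.592702


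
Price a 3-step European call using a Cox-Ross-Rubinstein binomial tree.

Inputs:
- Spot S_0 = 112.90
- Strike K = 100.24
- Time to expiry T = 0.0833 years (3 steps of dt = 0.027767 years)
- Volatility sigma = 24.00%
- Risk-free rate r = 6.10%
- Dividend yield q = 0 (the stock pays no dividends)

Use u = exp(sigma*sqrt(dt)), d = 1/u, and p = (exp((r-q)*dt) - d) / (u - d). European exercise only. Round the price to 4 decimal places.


Answer: Price = V(0,0) = 13.1802

Derivation:
dt = T/N = 0.027767
u = exp(sigma*sqrt(dt)) = 1.040802; d = 1/u = 0.960797
p = (exp((r-q)*dt) - d) / (u - d) = 0.511192
Discount per step: exp(-r*dt) = 0.998308
Stock lattice S(k, i) with i counting down-moves:
  k=0: S(0,0) = 112.9000
  k=1: S(1,0) = 117.5066; S(1,1) = 108.4740
  k=2: S(2,0) = 122.3012; S(2,1) = 112.9000; S(2,2) = 104.2215
  k=3: S(3,0) = 127.2913; S(3,1) = 117.5066; S(3,2) = 108.4740; S(3,3) = 100.1357
Terminal payoffs V(N, i) = max(S_T - K, 0):
  V(3,0) = 27.051339; V(3,1) = 17.266596; V(3,2) = 8.233996; V(3,3) = 0.000000
Backward induction: V(k, i) = exp(-r*dt) * [p * V(k+1, i) + (1-p) * V(k+1, i+1)].
  V(2,0) = exp(-r*dt) * [p*27.051339 + (1-p)*17.266596] = 22.230792
  V(2,1) = exp(-r*dt) * [p*17.266596 + (1-p)*8.233996] = 12.829639
  V(2,2) = exp(-r*dt) * [p*8.233996 + (1-p)*0.000000] = 4.202029
  V(1,0) = exp(-r*dt) * [p*22.230792 + (1-p)*12.829639] = 17.605588
  V(1,1) = exp(-r*dt) * [p*12.829639 + (1-p)*4.202029] = 8.597819
  V(0,0) = exp(-r*dt) * [p*17.605588 + (1-p)*8.597819] = 13.180175


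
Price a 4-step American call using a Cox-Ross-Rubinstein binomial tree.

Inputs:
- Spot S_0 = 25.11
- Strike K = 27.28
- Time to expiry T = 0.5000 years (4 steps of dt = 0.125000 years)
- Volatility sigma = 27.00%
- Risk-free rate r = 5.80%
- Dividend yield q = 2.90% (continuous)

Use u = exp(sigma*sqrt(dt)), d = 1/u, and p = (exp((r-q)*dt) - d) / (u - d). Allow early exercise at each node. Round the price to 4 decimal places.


dt = T/N = 0.125000
u = exp(sigma*sqrt(dt)) = 1.100164; d = 1/u = 0.908955
p = (exp((r-q)*dt) - d) / (u - d) = 0.495146
Discount per step: exp(-r*dt) = 0.992776
Stock lattice S(k, i) with i counting down-moves:
  k=0: S(0,0) = 25.1100
  k=1: S(1,0) = 27.6251; S(1,1) = 22.8239
  k=2: S(2,0) = 30.3922; S(2,1) = 25.1100; S(2,2) = 20.7459
  k=3: S(3,0) = 33.4364; S(3,1) = 27.6251; S(3,2) = 22.8239; S(3,3) = 18.8571
  k=4: S(4,0) = 36.7855; S(4,1) = 30.3922; S(4,2) = 25.1100; S(4,3) = 20.7459; S(4,4) = 17.1402
Terminal payoffs V(N, i) = max(S_T - K, 0):
  V(4,0) = 9.505503; V(4,1) = 3.112170; V(4,2) = 0.000000; V(4,3) = 0.000000; V(4,4) = 0.000000
Backward induction: V(k, i) = exp(-r*dt) * [p * V(k+1, i) + (1-p) * V(k+1, i+1)]; then take max(V_cont, immediate exercise) for American.
  V(3,0) = exp(-r*dt) * [p*9.505503 + (1-p)*3.112170] = 6.232454; exercise = 6.156376; V(3,0) = max -> 6.232454
  V(3,1) = exp(-r*dt) * [p*3.112170 + (1-p)*0.000000] = 1.529847; exercise = 0.345122; V(3,1) = max -> 1.529847
  V(3,2) = exp(-r*dt) * [p*0.000000 + (1-p)*0.000000] = 0.000000; exercise = 0.000000; V(3,2) = max -> 0.000000
  V(3,3) = exp(-r*dt) * [p*0.000000 + (1-p)*0.000000] = 0.000000; exercise = 0.000000; V(3,3) = max -> 0.000000
  V(2,0) = exp(-r*dt) * [p*6.232454 + (1-p)*1.529847] = 3.830452; exercise = 3.112170; V(2,0) = max -> 3.830452
  V(2,1) = exp(-r*dt) * [p*1.529847 + (1-p)*0.000000] = 0.752025; exercise = 0.000000; V(2,1) = max -> 0.752025
  V(2,2) = exp(-r*dt) * [p*0.000000 + (1-p)*0.000000] = 0.000000; exercise = 0.000000; V(2,2) = max -> 0.000000
  V(1,0) = exp(-r*dt) * [p*3.830452 + (1-p)*0.752025] = 2.259852; exercise = 0.345122; V(1,0) = max -> 2.259852
  V(1,1) = exp(-r*dt) * [p*0.752025 + (1-p)*0.000000] = 0.369673; exercise = 0.000000; V(1,1) = max -> 0.369673
  V(0,0) = exp(-r*dt) * [p*2.259852 + (1-p)*0.369673] = 1.296156; exercise = 0.000000; V(0,0) = max -> 1.296156

Answer: Price = V(0,0) = 1.2962
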